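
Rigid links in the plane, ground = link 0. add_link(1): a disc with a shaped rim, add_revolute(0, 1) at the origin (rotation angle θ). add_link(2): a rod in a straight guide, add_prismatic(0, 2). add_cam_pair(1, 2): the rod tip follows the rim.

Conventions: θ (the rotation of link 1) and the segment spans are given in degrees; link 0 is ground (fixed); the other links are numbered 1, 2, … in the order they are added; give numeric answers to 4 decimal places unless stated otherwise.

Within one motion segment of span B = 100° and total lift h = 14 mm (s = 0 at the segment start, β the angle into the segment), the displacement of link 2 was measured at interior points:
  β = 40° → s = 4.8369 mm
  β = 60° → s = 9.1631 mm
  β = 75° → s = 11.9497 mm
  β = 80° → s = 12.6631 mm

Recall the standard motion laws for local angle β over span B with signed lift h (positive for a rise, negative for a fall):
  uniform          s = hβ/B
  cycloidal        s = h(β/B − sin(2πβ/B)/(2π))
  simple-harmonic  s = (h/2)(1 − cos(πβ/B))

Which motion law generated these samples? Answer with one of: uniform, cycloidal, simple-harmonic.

candidates at β/B = r: uniform s = h·r (linear in β); cycloidal s = h·(r − sin(2πr)/(2π)); simple-harmonic s = (h/2)(1 − cos(πr))
β=40°: printed 4.8369 | uniform 5.6000, cycloidal 4.2903, simple-harmonic 4.8369
β=60°: printed 9.1631 | uniform 8.4000, cycloidal 9.7097, simple-harmonic 9.1631
β=75°: printed 11.9497 | uniform 10.5000, cycloidal 12.7282, simple-harmonic 11.9497
β=80°: printed 12.6631 | uniform 11.2000, cycloidal 13.3191, simple-harmonic 12.6631
only one law matches every sample → simple-harmonic

simple-harmonic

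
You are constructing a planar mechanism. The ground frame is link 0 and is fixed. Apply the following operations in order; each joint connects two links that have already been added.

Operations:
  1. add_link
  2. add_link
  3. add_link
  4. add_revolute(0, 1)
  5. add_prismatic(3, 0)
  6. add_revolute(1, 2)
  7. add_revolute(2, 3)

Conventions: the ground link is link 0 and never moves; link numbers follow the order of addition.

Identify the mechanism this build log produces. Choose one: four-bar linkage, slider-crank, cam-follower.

links: 4 (incl. ground); joints: 3 revolute, 1 prismatic, 0 higher (cam) pair, forming one closed loop
4 links, 3 revolutes + 1 prismatic in one loop → slider-crank

slider-crank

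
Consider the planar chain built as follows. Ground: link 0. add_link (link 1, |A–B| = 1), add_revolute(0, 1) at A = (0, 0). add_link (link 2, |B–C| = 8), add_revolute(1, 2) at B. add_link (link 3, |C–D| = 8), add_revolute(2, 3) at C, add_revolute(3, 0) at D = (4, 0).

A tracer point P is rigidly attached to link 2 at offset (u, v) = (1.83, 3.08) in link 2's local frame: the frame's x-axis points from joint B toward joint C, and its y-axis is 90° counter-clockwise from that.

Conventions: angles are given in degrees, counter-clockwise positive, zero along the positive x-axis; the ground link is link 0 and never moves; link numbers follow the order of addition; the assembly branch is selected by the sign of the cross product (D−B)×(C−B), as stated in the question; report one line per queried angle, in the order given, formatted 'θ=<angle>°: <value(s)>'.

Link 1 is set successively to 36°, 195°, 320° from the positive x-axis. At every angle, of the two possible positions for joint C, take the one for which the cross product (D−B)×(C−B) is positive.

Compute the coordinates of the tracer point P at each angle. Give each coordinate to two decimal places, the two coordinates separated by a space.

A=(0,0), D=(4.00,0)
θ=36°: B = A + 1.00·(cos36°, sin36°) = (0.8090, 0.5878)
θ=36°: |BD| = 3.2447
θ=36°: circle(B,8.00) ∩ circle(D,8.00): a=1.6223, h=7.8338
θ=36°:   candidates: C₊=(3.8236,7.9981) cross=25.418; C₋=(0.9854,-7.4103) cross=-25.418
θ=36°:   branch + wants cross > 0 → take C=(3.8236,7.9981) (cross=25.418)
θ=36°: ex = (C−B)/|BC| = (0.3768,0.9263); ey = (-0.9263,0.3768)
θ=36°: P = B + 1.83·ex + 3.08·ey = (-1.3543,3.4435)
θ=195°: B = A + 1.00·(cos195°, sin195°) = (-0.9659, -0.2588)
θ=195°: |BD| = 4.9727
θ=195°: circle(B,8.00) ∩ circle(D,8.00): a=2.4863, h=7.6038
θ=195°:   candidates: C₊=(1.1213,7.4641) cross=37.811; C₋=(1.9128,-7.7229) cross=-37.811
θ=195°:   branch + wants cross > 0 → take C=(1.1213,7.4641) (cross=37.811)
θ=195°: ex = (C−B)/|BC| = (0.2609,0.9654); ey = (-0.9654,0.2609)
θ=195°: P = B + 1.83·ex + 3.08·ey = (-3.4618,2.3114)
θ=320°: B = A + 1.00·(cos320°, sin320°) = (0.7660, -0.6428)
θ=320°: |BD| = 3.2972
θ=320°: circle(B,8.00) ∩ circle(D,8.00): a=1.6486, h=7.8283
θ=320°:   candidates: C₊=(0.8569,7.3567) cross=25.812; C₋=(3.9091,-7.9995) cross=-25.812
θ=320°:   branch + wants cross > 0 → take C=(0.8569,7.3567) (cross=25.812)
θ=320°: ex = (C−B)/|BC| = (0.0114,0.9999); ey = (-0.9999,0.0114)
θ=320°: P = B + 1.83·ex + 3.08·ey = (-2.2930,1.2221)

θ=36°: -1.35 3.44
θ=195°: -3.46 2.31
θ=320°: -2.29 1.22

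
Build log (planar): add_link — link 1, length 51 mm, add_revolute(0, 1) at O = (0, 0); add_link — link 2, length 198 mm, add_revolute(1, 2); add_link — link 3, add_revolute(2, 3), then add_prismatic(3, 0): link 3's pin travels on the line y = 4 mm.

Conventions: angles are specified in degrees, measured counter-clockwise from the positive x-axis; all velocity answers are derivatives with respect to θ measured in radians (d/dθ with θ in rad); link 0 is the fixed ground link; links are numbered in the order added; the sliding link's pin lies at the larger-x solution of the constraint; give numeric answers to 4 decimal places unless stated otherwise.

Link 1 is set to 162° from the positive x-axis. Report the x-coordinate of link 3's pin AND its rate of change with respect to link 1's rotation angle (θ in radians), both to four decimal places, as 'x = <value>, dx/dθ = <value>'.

geometry: r = 51 mm, L = 198 mm, e = 4 mm
crank pin P = (r cos θ, r sin θ) = (-48.503882, 15.759867)
h = r sin θ − e = 15.759867 − 4 = 11.759867
x = r cos θ + √(L² − h²) = -48.503882 + 197.650463 = 149.146581
dx/dθ = −r sin θ − h·r cos θ/√(L² − h²) (θ in radians; h = 11.759867) = -12.873968

x = 149.1466, dx/dθ = -12.8740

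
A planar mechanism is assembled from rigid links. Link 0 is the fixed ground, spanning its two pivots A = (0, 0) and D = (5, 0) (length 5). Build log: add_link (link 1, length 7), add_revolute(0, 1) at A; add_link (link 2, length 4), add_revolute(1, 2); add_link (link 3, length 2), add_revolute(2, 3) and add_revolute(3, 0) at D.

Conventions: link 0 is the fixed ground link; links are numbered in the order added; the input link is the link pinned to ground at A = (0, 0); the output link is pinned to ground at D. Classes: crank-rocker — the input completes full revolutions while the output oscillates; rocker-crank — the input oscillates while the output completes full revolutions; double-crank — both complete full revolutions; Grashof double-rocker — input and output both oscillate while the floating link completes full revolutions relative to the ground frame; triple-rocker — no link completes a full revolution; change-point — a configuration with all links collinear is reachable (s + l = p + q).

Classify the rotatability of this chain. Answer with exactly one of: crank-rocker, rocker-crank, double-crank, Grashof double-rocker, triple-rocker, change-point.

lengths: ground=5, input=7, coupler=4, output=2
sorted: s=2 (shortest), l=7 (longest), p+q=9
s + l = 9 vs p + q = 9
s + l = p + q → change-point (collinear configuration reachable)

change-point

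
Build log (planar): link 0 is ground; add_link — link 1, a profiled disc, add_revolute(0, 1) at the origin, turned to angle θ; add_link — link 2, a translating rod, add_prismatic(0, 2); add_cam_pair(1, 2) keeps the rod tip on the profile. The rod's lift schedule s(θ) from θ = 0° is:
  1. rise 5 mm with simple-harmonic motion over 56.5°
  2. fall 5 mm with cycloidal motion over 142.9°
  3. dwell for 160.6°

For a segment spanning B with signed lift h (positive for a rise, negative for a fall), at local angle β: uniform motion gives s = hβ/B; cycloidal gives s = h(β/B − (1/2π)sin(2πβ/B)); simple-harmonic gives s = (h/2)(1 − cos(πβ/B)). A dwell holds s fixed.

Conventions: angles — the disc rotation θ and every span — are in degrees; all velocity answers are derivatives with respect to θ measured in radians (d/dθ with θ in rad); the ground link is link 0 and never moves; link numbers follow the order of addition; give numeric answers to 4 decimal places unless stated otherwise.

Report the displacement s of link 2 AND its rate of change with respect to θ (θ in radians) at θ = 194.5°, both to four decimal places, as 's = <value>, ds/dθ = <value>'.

seg 1 [0°–56.5°] simple-harmonic, h=5: full span → s += 5 → s = 5.0000
seg 2 [56.5°–199.4°] cycloidal, h=-5: θ=194.5° here. β=138, B=142.9. -5·(0.9657 − sin(2π·0.9657)/(2π)) = -4.9987 → s = 0.0013
velocity in seg [56.5°–199.4°] (cycloidal), θ in radians: β = 138° = 2.4086 rad, B = 142.9° = 2.4941 rad; ds/dθ = (h/B)(1 − cos(2πβ/B)) = ((-5)/2.4941)(1 − cos(2π·0.9657)) = -0.046349 mm/rad

s = 0.0013, ds/dθ = -0.0463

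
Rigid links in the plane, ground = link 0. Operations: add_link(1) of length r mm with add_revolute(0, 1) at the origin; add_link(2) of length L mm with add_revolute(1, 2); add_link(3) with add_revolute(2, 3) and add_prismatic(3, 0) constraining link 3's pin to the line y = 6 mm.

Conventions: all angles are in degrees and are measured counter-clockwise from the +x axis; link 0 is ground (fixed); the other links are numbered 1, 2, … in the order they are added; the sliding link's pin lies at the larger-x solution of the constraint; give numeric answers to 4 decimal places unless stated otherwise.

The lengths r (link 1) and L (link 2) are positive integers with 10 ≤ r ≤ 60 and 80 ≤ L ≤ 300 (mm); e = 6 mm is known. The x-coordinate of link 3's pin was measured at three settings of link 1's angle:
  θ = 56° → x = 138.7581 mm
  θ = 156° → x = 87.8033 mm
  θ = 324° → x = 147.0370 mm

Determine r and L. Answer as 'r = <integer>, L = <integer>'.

constraint per measurement: (x − r cos θ)² + (r sin θ − e)² = L²
subtracting the θ₁ and θ₂ equations cancels the r² and L² terms:
r = (x₁² − x₂²) / (2[(x₁cos θ₁ + e sin θ₁) − (x₂cos θ₂ + e sin θ₂)]) = 36.0000 → r = 36
L² = (x₁ − r cos θ₁)² + (r sin θ₁ − e)² = 14641.0029 → L = 121.0000 → L = 121
check at θ₃=324°: x = 147.0370 (printed 147.0370) ✓

r = 36, L = 121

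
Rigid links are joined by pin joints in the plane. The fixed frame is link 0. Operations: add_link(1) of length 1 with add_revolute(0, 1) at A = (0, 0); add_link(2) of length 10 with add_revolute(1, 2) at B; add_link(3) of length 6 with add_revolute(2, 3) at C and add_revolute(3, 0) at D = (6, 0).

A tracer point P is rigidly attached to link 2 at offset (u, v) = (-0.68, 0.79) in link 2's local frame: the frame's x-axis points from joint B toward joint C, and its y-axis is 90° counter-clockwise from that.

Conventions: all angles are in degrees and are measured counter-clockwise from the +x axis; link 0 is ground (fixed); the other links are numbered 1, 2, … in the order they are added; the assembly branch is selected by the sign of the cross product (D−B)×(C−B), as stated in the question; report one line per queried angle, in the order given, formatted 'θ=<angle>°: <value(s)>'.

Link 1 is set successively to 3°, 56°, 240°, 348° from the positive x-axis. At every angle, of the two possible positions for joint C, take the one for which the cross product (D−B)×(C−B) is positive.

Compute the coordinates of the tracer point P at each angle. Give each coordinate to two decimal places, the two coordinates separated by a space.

A=(0,0), D=(6.00,0)
θ=3°: B = A + 1.00·(cos3°, sin3°) = (0.9986, 0.0523)
θ=3°: |BD| = 5.0016
θ=3°: circle(B,10.00) ∩ circle(D,6.00): a=8.8987, h=4.5621
θ=3°:   candidates: C₊=(9.9446,4.5211) cross=22.818; C₋=(9.8491,-4.6026) cross=-22.818
θ=3°:   branch + wants cross > 0 → take C=(9.9446,4.5211) (cross=22.818)
θ=3°: ex = (C−B)/|BC| = (0.8946,0.4469); ey = (-0.4469,0.8946)
θ=3°: P = B + -0.68·ex + 0.79·ey = (0.0373,0.4552)
θ=56°: B = A + 1.00·(cos56°, sin56°) = (0.5592, 0.8290)
θ=56°: |BD| = 5.5036
θ=56°: circle(B,10.00) ∩ circle(D,6.00): a=8.5662, h=5.1595
θ=56°:   candidates: C₊=(9.8048,4.6393) cross=28.396; C₋=(8.2504,-5.5620) cross=-28.396
θ=56°:   branch + wants cross > 0 → take C=(9.8048,4.6393) (cross=28.396)
θ=56°: ex = (C−B)/|BC| = (0.9246,0.3810); ey = (-0.3810,0.9246)
θ=56°: P = B + -0.68·ex + 0.79·ey = (-0.3705,1.3003)
θ=240°: B = A + 1.00·(cos240°, sin240°) = (-0.5000, -0.8660)
θ=240°: |BD| = 6.5574
θ=240°: circle(B,10.00) ∩ circle(D,6.00): a=8.1587, h=5.7824
θ=240°:   candidates: C₊=(6.8235,5.9432) cross=37.918; C₋=(8.3509,-5.5203) cross=-37.918
θ=240°:   branch + wants cross > 0 → take C=(6.8235,5.9432) (cross=37.918)
θ=240°: ex = (C−B)/|BC| = (0.7324,0.6809); ey = (-0.6809,0.7324)
θ=240°: P = B + -0.68·ex + 0.79·ey = (-1.5359,-0.7505)
θ=348°: B = A + 1.00·(cos348°, sin348°) = (0.9781, -0.2079)
θ=348°: |BD| = 5.0262
θ=348°: circle(B,10.00) ∩ circle(D,6.00): a=8.8798, h=4.5989
θ=348°:   candidates: C₊=(9.6601,4.7543) cross=23.115; C₋=(10.0406,-4.4355) cross=-23.115
θ=348°:   branch + wants cross > 0 → take C=(9.6601,4.7543) (cross=23.115)
θ=348°: ex = (C−B)/|BC| = (0.8682,0.4962); ey = (-0.4962,0.8682)
θ=348°: P = B + -0.68·ex + 0.79·ey = (-0.0042,0.1405)

θ=3°: 0.04 0.46
θ=56°: -0.37 1.30
θ=240°: -1.54 -0.75
θ=348°: -0.00 0.14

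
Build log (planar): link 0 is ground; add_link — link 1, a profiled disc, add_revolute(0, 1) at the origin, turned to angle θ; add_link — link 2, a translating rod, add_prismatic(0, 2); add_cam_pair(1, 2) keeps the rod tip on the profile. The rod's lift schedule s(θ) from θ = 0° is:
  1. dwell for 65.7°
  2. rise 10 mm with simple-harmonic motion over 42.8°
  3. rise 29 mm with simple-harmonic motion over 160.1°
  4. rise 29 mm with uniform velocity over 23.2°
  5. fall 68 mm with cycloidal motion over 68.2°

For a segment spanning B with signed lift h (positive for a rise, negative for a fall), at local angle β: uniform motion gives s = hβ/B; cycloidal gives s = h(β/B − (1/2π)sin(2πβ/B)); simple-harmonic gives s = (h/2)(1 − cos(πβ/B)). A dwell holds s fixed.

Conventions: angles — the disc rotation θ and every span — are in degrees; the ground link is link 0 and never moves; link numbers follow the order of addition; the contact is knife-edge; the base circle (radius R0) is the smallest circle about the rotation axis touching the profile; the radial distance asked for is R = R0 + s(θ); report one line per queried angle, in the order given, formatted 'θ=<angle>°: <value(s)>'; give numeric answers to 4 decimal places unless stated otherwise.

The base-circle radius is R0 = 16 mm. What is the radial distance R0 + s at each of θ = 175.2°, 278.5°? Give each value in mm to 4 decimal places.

seg 1 [0°–65.7°] dwell: s stays 0.0000
seg 2 [65.7°–108.5°] simple-harmonic, h=10: full span → s += 10 → s = 10.0000
seg 3 [108.5°–268.6°] simple-harmonic, h=29: θ=175.2° here. β=66.7, B=160.1. 29/2·(1 − cos(π·0.4166)) = 10.7448 → s = 20.7448
seg 3 [108.5°–268.6°] simple-harmonic, h=29: full span → s += 29 → s = 39.0000
seg 4 [268.6°–291.8°] uniform, h=29: θ=278.5° here. β=9.9, B=23.2. 29·9.9/23.2 = 12.3750 → s = 51.3750
θ=175.2°: R = R0 + s = 16 + 20.7448 = 36.7448
θ=278.5°: R = R0 + s = 16 + 51.3750 = 67.3750

θ=175.2°: 36.7448
θ=278.5°: 67.3750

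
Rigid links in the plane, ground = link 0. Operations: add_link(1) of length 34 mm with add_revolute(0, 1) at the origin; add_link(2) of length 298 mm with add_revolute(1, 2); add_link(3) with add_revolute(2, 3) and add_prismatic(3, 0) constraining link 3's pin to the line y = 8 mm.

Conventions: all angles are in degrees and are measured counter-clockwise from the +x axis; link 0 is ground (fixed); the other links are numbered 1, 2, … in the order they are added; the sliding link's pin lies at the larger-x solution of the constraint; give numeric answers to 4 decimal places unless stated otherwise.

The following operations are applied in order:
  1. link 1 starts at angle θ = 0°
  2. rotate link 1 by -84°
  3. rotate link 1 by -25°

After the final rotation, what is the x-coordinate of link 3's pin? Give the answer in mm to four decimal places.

geometry: r = 34 mm, L = 298 mm, e = 8 mm; θ starts at 0°
rotate link 1 by -84°: θ ← 0° -84° = -84°
rotate link 1 by -25°: θ ← -84° -25° = -109°
crank pin P = (r cos θ, r sin θ) = (-11.069317, -32.147632)
h = r sin θ − e = -32.147632 − 8 = -40.147632
x = r cos θ + √(L² − h²) = -11.069317 + 295.283199 = 284.213882

284.2139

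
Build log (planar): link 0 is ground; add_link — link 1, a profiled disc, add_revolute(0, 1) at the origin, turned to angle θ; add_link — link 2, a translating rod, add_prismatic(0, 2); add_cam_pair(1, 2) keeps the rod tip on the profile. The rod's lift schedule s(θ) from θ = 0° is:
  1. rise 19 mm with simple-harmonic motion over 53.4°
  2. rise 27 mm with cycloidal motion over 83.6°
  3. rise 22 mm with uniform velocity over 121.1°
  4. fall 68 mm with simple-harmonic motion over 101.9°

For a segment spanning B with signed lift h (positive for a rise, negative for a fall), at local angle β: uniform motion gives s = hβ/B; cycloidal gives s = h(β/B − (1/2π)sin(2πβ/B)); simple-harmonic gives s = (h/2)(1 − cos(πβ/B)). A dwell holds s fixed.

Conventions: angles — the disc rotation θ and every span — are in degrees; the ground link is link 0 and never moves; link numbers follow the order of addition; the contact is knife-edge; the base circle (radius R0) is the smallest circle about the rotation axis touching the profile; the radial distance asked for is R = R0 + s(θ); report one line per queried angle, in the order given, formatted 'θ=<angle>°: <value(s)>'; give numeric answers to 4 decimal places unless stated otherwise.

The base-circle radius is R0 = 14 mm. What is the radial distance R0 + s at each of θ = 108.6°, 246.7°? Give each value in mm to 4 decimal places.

seg 1 [0°–53.4°] simple-harmonic, h=19: full span → s += 19 → s = 19.0000
seg 2 [53.4°–137°] cycloidal, h=27: θ=108.6° here. β=55.2, B=83.6. 27·(0.6603 − sin(2π·0.6603)/(2π)) = 21.4601 → s = 40.4601
seg 2 [53.4°–137°] cycloidal, h=27: full span → s += 27 → s = 46.0000
seg 3 [137°–258.1°] uniform, h=22: θ=246.7° here. β=109.7, B=121.1. 22·109.7/121.1 = 19.9290 → s = 65.9290
θ=108.6°: R = R0 + s = 14 + 40.4601 = 54.4601
θ=246.7°: R = R0 + s = 14 + 65.9290 = 79.9290

θ=108.6°: 54.4601
θ=246.7°: 79.9290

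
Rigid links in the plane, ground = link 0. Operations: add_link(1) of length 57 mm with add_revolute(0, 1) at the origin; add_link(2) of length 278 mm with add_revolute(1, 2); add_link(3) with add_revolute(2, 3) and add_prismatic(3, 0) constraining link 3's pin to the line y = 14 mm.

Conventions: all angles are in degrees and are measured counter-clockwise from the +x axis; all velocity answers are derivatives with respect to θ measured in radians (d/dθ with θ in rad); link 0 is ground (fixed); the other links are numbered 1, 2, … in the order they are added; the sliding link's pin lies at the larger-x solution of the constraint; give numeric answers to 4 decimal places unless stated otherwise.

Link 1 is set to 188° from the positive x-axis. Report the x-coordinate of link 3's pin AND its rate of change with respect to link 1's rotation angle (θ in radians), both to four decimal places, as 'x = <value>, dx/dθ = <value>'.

geometry: r = 57 mm, L = 278 mm, e = 14 mm
crank pin P = (r cos θ, r sin θ) = (-56.445280, -7.932867)
h = r sin θ − e = -7.932867 − 14 = -21.932867
x = r cos θ + √(L² − h²) = -56.445280 + 277.133450 = 220.688171
dx/dθ = −r sin θ − h·r cos θ/√(L² − h²) (θ in radians; h = -21.932867) = 3.465680

x = 220.6882, dx/dθ = 3.4657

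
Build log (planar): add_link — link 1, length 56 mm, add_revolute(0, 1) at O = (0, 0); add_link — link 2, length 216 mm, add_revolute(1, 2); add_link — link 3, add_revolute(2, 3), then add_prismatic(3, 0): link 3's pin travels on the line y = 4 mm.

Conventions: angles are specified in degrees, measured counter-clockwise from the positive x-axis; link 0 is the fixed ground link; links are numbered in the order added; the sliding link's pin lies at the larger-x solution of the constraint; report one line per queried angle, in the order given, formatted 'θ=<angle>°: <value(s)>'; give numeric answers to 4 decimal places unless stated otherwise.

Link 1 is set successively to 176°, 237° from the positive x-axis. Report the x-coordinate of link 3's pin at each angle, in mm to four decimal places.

geometry: r = 56 mm, L = 216 mm, e = 4 mm
θ=176°: crank pin P = (r cos θ, r sin θ) = (-55.863587, 3.906363)
θ=176°: h = r sin θ − e = 3.906363 − 4 = -0.093637
θ=176°: x = r cos θ + √(L² − h²) = -55.863587 + 215.999980 = 160.136393
θ=237°: crank pin P = (r cos θ, r sin θ) = (-30.499786, -46.965552)
θ=237°: h = r sin θ − e = -46.965552 − 4 = -50.965552
θ=237°: x = r cos θ + √(L² − h²) = -30.499786 + 209.901197 = 179.401411

θ=176°: 160.1364
θ=237°: 179.4014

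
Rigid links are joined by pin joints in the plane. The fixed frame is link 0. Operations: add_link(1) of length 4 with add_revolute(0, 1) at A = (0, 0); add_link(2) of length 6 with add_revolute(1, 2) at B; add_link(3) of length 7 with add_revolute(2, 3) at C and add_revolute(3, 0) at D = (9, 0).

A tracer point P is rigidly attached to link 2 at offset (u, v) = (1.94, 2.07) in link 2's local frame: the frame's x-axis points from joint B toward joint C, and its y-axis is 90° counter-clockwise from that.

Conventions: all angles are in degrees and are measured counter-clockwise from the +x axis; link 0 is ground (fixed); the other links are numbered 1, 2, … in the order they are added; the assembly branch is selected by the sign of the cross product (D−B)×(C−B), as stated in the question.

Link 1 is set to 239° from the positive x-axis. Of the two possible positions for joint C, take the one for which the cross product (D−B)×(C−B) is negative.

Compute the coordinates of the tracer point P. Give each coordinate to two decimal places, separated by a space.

A=(0,0), D=(9.00,0)
B = A + 4.00·(cos239°, sin239°) = (-2.0602, -3.4287)
|BD| = 11.5794
circle(B,6.00) ∩ circle(D,7.00): a=5.2284, h=2.9435
  candidates: C₊=(2.0622,0.9310) cross=34.084; C₋=(3.8053,-4.6921) cross=-34.084
  branch - wants cross < 0 → take C=(3.8053,-4.6921) (cross=-34.084)
ex = (C−B)/|BC| = (0.9776,-0.2106); ey = (0.2106,0.9776)
P = B + 1.94·ex + 2.07·ey = (0.2722,-1.8136)

0.27 -1.81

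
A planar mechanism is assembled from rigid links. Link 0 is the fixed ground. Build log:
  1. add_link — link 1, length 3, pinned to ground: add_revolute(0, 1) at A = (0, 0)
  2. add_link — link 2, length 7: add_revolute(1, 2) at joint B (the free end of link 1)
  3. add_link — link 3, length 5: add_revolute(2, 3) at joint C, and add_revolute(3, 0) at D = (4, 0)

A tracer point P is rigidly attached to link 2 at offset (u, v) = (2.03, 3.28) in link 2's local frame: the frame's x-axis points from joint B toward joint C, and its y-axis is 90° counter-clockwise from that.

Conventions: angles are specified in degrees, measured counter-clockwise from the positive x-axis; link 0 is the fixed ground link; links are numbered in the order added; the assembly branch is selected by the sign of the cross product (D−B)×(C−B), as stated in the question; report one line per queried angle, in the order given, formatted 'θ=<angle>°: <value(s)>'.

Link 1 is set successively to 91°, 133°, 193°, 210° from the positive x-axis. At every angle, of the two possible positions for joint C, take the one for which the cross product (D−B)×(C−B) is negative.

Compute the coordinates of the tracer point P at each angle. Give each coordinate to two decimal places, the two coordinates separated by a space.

A=(0,0), D=(4.00,0)
θ=91°: B = A + 3.00·(cos91°, sin91°) = (-0.0524, 2.9995)
θ=91°: |BD| = 5.0417
θ=91°: circle(B,7.00) ∩ circle(D,5.00): a=4.9010, h=4.9980
θ=91°:   candidates: C₊=(6.8604,4.1010) cross=25.199; C₋=(0.9134,-3.9335) cross=-25.199
θ=91°:   branch - wants cross < 0 → take C=(0.9134,-3.9335) (cross=-25.199)
θ=91°: ex = (C−B)/|BC| = (0.1380,-0.9904); ey = (0.9904,0.1380)
θ=91°: P = B + 2.03·ex + 3.28·ey = (3.4763,1.4415)
θ=133°: B = A + 3.00·(cos133°, sin133°) = (-2.0460, 2.1941)
θ=133°: |BD| = 6.4318
θ=133°: circle(B,7.00) ∩ circle(D,5.00): a=5.0816, h=4.8143
θ=133°:   candidates: C₊=(4.3731,4.9861) cross=30.964; C₋=(1.0885,-4.0649) cross=-30.964
θ=133°:   branch - wants cross < 0 → take C=(1.0885,-4.0649) (cross=-30.964)
θ=133°: ex = (C−B)/|BC| = (0.4478,-0.8941); ey = (0.8941,0.4478)
θ=133°: P = B + 2.03·ex + 3.28·ey = (1.7958,1.8477)
θ=193°: B = A + 3.00·(cos193°, sin193°) = (-2.9231, -0.6749)
θ=193°: |BD| = 6.9559
θ=193°: circle(B,7.00) ∩ circle(D,5.00): a=5.2031, h=4.6827
θ=193°:   candidates: C₊=(1.8011,4.4906) cross=32.572; C₋=(2.7098,-4.8307) cross=-32.572
θ=193°:   branch - wants cross < 0 → take C=(2.7098,-4.8307) (cross=-32.572)
θ=193°: ex = (C−B)/|BC| = (0.8047,-0.5937); ey = (0.5937,0.8047)
θ=193°: P = B + 2.03·ex + 3.28·ey = (0.6577,0.7594)
θ=210°: B = A + 3.00·(cos210°, sin210°) = (-2.5981, -1.5000)
θ=210°: |BD| = 6.7664
θ=210°: circle(B,7.00) ∩ circle(D,5.00): a=5.1567, h=4.7338
θ=210°:   candidates: C₊=(1.3809,4.2591) cross=32.031; C₋=(3.4797,-4.9729) cross=-32.031
θ=210°:   branch - wants cross < 0 → take C=(3.4797,-4.9729) (cross=-32.031)
θ=210°: ex = (C−B)/|BC| = (0.8683,-0.4961); ey = (0.4961,0.8683)
θ=210°: P = B + 2.03·ex + 3.28·ey = (0.7918,0.3407)

θ=91°: 3.48 1.44
θ=133°: 1.80 1.85
θ=193°: 0.66 0.76
θ=210°: 0.79 0.34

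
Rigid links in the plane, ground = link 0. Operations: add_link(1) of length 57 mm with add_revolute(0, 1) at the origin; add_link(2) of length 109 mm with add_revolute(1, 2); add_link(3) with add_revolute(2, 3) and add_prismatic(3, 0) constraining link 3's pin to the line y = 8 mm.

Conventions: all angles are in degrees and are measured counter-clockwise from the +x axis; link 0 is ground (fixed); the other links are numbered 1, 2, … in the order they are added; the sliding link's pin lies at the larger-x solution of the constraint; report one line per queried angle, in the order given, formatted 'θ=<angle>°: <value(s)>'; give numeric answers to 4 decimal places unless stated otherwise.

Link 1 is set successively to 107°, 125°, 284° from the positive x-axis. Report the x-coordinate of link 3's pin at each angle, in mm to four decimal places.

geometry: r = 57 mm, L = 109 mm, e = 8 mm
θ=107°: crank pin P = (r cos θ, r sin θ) = (-16.665187, 54.509371)
θ=107°: h = r sin θ − e = 54.509371 − 8 = 46.509371
θ=107°: x = r cos θ + √(L² − h²) = -16.665187 + 98.579300 = 81.914113
θ=125°: crank pin P = (r cos θ, r sin θ) = (-32.693857, 46.691667)
θ=125°: h = r sin θ − e = 46.691667 − 8 = 38.691667
θ=125°: x = r cos θ + √(L² − h²) = -32.693857 + 101.901693 = 69.207836
θ=284°: crank pin P = (r cos θ, r sin θ) = (13.789548, -55.306856)
θ=284°: h = r sin θ − e = -55.306856 − 8 = -63.306856
θ=284°: x = r cos θ + √(L² − h²) = 13.789548 + 88.731291 = 102.520839

θ=107°: 81.9141
θ=125°: 69.2078
θ=284°: 102.5208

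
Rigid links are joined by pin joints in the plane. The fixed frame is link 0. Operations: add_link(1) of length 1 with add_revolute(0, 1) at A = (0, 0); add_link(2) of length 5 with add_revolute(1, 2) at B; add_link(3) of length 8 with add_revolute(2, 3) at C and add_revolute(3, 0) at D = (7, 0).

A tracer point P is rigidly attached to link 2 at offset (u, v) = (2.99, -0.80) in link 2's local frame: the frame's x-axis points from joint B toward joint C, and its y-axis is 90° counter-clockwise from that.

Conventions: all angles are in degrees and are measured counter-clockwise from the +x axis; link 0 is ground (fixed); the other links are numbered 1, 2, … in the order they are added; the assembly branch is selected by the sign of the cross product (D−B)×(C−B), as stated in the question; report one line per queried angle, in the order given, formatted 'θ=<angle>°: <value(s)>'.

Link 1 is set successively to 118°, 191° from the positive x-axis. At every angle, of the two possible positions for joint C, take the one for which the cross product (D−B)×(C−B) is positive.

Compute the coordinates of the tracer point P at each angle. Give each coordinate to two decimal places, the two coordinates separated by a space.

A=(0,0), D=(7.00,0)
θ=118°: B = A + 1.00·(cos118°, sin118°) = (-0.4695, 0.8829)
θ=118°: |BD| = 7.5215
θ=118°: circle(B,5.00) ∩ circle(D,8.00): a=1.1682, h=4.8616
θ=118°:   candidates: C₊=(1.2613,5.5738) cross=36.567; C₋=(0.1199,-4.0822) cross=-36.567
θ=118°:   branch + wants cross > 0 → take C=(1.2613,5.5738) (cross=36.567)
θ=118°: ex = (C−B)/|BC| = (0.3462,0.9382); ey = (-0.9382,0.3462)
θ=118°: P = B + 2.99·ex + -0.80·ey = (1.3161,3.4112)
θ=191°: B = A + 1.00·(cos191°, sin191°) = (-0.9816, -0.1908)
θ=191°: |BD| = 7.9839
θ=191°: circle(B,5.00) ∩ circle(D,8.00): a=1.5495, h=4.7538
θ=191°:   candidates: C₊=(0.4539,4.5987) cross=37.954; C₋=(0.6811,-4.9063) cross=-37.954
θ=191°:   branch + wants cross > 0 → take C=(0.4539,4.5987) (cross=37.954)
θ=191°: ex = (C−B)/|BC| = (0.2871,0.9579); ey = (-0.9579,0.2871)
θ=191°: P = B + 2.99·ex + -0.80·ey = (0.6431,2.4436)

θ=118°: 1.32 3.41
θ=191°: 0.64 2.44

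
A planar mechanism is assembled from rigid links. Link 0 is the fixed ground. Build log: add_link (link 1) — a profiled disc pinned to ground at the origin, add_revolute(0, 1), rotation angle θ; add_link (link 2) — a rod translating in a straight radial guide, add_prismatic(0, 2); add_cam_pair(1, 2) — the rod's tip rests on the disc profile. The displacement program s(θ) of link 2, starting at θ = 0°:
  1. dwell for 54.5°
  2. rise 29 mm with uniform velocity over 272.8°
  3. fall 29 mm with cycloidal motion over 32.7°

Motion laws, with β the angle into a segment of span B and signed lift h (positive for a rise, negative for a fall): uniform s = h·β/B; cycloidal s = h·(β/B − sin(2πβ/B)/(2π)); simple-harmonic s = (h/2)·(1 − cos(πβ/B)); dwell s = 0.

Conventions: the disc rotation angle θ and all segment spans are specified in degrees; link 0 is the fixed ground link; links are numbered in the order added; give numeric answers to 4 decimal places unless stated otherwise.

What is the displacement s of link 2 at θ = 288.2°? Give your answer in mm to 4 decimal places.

seg 1 [0°–54.5°] dwell: s stays 0.0000
seg 2 [54.5°–327.3°] uniform, h=29: θ=288.2° here. β=233.7, B=272.8. 29·233.7/272.8 = 24.8435 → s = 24.8435

24.8435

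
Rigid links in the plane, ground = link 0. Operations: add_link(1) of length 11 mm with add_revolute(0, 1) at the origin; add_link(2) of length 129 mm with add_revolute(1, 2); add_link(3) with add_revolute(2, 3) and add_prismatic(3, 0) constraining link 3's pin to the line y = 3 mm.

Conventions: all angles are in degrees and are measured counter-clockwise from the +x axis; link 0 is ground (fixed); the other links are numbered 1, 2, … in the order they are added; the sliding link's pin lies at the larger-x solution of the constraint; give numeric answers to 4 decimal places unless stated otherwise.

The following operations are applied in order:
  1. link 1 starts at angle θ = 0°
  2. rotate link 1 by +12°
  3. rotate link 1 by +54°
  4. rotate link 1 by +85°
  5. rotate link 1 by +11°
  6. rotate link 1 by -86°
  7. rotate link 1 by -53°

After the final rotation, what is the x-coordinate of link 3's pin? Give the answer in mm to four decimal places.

geometry: r = 11 mm, L = 129 mm, e = 3 mm; θ starts at 0°
rotate link 1 by +12°: θ ← 0° +12° = 12°
rotate link 1 by +54°: θ ← 12° +54° = 66°
rotate link 1 by +85°: θ ← 66° +85° = 151°
rotate link 1 by +11°: θ ← 151° +11° = 162°
rotate link 1 by -86°: θ ← 162° -86° = 76°
rotate link 1 by -53°: θ ← 76° -53° = 23°
crank pin P = (r cos θ, r sin θ) = (10.125553, 4.298042)
h = r sin θ − e = 4.298042 − 3 = 1.298042
x = r cos θ + √(L² − h²) = 10.125553 + 128.993469 = 139.119023

139.1190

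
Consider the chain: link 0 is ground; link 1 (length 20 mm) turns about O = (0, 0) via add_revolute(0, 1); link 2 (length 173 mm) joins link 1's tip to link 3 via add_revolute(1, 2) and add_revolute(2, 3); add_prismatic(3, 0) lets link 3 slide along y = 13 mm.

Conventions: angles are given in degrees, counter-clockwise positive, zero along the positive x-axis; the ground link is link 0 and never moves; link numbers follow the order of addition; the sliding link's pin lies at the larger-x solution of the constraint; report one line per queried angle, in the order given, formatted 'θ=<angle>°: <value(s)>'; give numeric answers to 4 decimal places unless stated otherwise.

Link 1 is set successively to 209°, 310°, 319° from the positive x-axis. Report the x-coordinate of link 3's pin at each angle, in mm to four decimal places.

geometry: r = 20 mm, L = 173 mm, e = 13 mm
θ=209°: crank pin P = (r cos θ, r sin θ) = (-17.492394, -9.696192)
θ=209°: h = r sin θ − e = -9.696192 − 13 = -22.696192
θ=209°: x = r cos θ + √(L² − h²) = -17.492394 + 171.504760 = 154.012366
θ=310°: crank pin P = (r cos θ, r sin θ) = (12.855752, -15.320889)
θ=310°: h = r sin θ − e = -15.320889 − 13 = -28.320889
θ=310°: x = r cos θ + √(L² − h²) = 12.855752 + 170.666128 = 183.521880
θ=319°: crank pin P = (r cos θ, r sin θ) = (15.094192, -13.121181)
θ=319°: h = r sin θ − e = -13.121181 − 13 = -26.121181
θ=319°: x = r cos θ + √(L² − h²) = 15.094192 + 171.016619 = 186.110810

θ=209°: 154.0124
θ=310°: 183.5219
θ=319°: 186.1108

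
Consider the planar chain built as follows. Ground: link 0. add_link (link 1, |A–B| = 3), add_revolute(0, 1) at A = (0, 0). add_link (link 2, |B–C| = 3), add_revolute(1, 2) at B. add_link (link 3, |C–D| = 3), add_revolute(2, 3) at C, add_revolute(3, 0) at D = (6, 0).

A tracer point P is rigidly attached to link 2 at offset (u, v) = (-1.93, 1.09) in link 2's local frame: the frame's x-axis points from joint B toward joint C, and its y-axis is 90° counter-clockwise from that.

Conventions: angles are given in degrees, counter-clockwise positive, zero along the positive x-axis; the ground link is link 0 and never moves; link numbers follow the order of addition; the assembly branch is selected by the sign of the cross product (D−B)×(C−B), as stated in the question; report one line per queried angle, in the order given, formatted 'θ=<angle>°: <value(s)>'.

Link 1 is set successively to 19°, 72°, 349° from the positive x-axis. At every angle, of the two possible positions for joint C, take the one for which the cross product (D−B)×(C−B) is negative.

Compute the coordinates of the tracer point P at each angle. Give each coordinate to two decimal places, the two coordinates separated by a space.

A=(0,0), D=(6.00,0)
θ=19°: B = A + 3.00·(cos19°, sin19°) = (2.8366, 0.9767)
θ=19°: |BD| = 3.3108
θ=19°: circle(B,3.00) ∩ circle(D,3.00): a=1.6554, h=2.5019
θ=19°:   candidates: C₊=(5.1564,2.8789) cross=8.283; C₋=(3.6802,-1.9022) cross=-8.283
θ=19°:   branch - wants cross < 0 → take C=(3.6802,-1.9022) (cross=-8.283)
θ=19°: ex = (C−B)/|BC| = (0.2812,-0.9596); ey = (0.9596,0.2812)
θ=19°: P = B + -1.93·ex + 1.09·ey = (3.3398,3.1353)
θ=72°: B = A + 3.00·(cos72°, sin72°) = (0.9271, 2.8532)
θ=72°: |BD| = 5.8203
θ=72°: circle(B,3.00) ∩ circle(D,3.00): a=2.9101, h=0.7288
θ=72°:   candidates: C₊=(3.8208,2.0618) cross=4.242; C₋=(3.1063,0.7914) cross=-4.242
θ=72°:   branch - wants cross < 0 → take C=(3.1063,0.7914) (cross=-4.242)
θ=72°: ex = (C−B)/|BC| = (0.7264,-0.6873); ey = (0.6873,0.7264)
θ=72°: P = B + -1.93·ex + 1.09·ey = (0.2742,4.9714)
θ=349°: B = A + 3.00·(cos349°, sin349°) = (2.9449, -0.5724)
θ=349°: |BD| = 3.1083
θ=349°: circle(B,3.00) ∩ circle(D,3.00): a=1.5541, h=2.5661
θ=349°:   candidates: C₊=(3.9999,2.2360) cross=7.976; C₋=(4.9450,-2.8084) cross=-7.976
θ=349°:   branch - wants cross < 0 → take C=(4.9450,-2.8084) (cross=-7.976)
θ=349°: ex = (C−B)/|BC| = (0.6667,-0.7453); ey = (0.7453,0.6667)
θ=349°: P = B + -1.93·ex + 1.09·ey = (2.4705,1.5927)

θ=19°: 3.34 3.14
θ=72°: 0.27 4.97
θ=349°: 2.47 1.59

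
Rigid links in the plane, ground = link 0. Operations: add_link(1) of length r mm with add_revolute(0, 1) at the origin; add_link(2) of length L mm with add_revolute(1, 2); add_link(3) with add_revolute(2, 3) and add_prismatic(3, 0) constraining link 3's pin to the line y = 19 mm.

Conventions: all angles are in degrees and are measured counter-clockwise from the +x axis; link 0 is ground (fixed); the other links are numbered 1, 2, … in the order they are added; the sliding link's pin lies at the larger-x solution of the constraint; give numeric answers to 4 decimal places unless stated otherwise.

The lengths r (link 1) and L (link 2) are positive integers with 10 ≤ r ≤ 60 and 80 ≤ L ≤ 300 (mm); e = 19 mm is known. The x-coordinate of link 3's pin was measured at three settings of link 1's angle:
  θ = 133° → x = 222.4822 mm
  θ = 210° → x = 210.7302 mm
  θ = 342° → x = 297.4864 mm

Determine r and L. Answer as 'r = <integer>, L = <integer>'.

constraint per measurement: (x − r cos θ)² + (r sin θ − e)² = L²
subtracting the θ₁ and θ₂ equations cancels the r² and L² terms:
r = (x₁² − x₂²) / (2[(x₁cos θ₁ + e sin θ₁) − (x₂cos θ₂ + e sin θ₂)]) = 46.9999 → r = 47
L² = (x₁ − r cos θ₁)² + (r sin θ₁ − e)² = 65024.9862 → L = 255.0000 → L = 255
check at θ₃=342°: x = 297.4864 (printed 297.4864) ✓

r = 47, L = 255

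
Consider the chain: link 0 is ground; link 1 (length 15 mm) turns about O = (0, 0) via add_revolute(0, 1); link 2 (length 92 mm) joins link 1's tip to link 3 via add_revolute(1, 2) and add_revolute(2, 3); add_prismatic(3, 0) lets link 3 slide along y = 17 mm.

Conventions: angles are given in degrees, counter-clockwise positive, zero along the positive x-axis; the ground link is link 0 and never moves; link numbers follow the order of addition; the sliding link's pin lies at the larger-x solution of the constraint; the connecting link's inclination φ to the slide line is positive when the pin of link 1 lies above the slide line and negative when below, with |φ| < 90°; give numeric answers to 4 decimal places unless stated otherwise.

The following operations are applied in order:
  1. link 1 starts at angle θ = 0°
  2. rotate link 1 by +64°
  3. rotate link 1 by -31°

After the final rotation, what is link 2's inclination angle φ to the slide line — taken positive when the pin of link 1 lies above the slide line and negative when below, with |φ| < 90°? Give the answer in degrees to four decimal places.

geometry: r = 15 mm, L = 92 mm, e = 17 mm; θ starts at 0°
rotate link 1 by +64°: θ ← 0° +64° = 64°
rotate link 1 by -31°: θ ← 64° -31° = 33°
h = r sin θ − e = 8.169586 − 17 = -8.830414
sin φ = h / L = -8.830414 / 92 = -0.09598277
φ = arcsin(-0.09598277) = -5.507887°

-5.5079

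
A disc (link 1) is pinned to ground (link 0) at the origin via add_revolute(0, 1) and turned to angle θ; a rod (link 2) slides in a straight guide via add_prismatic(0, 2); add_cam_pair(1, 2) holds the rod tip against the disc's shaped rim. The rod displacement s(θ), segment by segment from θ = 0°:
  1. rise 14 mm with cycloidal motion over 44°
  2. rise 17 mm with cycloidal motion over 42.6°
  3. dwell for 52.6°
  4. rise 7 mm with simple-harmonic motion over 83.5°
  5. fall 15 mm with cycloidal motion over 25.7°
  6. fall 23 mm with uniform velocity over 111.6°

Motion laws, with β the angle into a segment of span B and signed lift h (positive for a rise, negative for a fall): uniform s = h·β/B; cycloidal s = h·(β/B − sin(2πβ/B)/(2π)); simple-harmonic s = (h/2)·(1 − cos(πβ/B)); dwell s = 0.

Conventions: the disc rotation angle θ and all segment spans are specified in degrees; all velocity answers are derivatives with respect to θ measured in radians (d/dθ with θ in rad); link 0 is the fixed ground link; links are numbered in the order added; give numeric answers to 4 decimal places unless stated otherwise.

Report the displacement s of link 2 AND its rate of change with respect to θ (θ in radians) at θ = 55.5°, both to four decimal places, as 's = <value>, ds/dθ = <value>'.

segment 1 (0° to 44°, cycloidal, h = 14) is passed completely: s = 0.0000 + (14) = 14.0000
θ = 55.5° falls in segment 2 (44° to 86.6°, cycloidal, h = 17): β = 55.5 − 44 = 11.5°, B = 42.6°; Δs = 17·(0.2700 − sin(2π·0.2700)/(2π)) = 1.9048; s = 14.0000 + 1.9048 = 15.9048
velocity in seg [44°–86.6°] (cycloidal), θ in radians: β = 11.5° = 0.2007 rad, B = 42.6° = 0.7435 rad; ds/dθ = (h/B)(1 − cos(2πβ/B)) = (17/0.7435)(1 − cos(2π·0.2700)) = 25.723505 mm/rad

s = 15.9048, ds/dθ = 25.7235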